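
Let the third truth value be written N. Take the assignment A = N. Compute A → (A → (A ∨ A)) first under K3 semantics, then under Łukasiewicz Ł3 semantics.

N; T

In K3: A ∨ A = N ∨ N = N
A → (A ∨ A) = N → N = N
A → (A → (A ∨ A)) = N → N = N
In Łukasiewicz Ł3: A ∨ A = N ∨ N = N
A → (A ∨ A) = N → N = T  [min(1, 1−½+½)]
A → (A → (A ∨ A)) = N → T = T
They differ because K3 and Łukasiewicz Ł3 treat N differently under implication.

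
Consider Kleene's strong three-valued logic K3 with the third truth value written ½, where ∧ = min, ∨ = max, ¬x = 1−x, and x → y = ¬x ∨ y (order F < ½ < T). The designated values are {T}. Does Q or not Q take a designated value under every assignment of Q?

No

Countermodel: Q=½ gives ½, which is not designated.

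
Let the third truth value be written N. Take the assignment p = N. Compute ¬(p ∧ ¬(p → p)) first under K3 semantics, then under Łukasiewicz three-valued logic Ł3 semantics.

N; True

In K3: p → p = N → N = N  [¬N ∨ N]
¬(p → p) = ¬N = N
p ∧ ¬(p → p) = N ∧ N = N
¬(p ∧ ¬(p → p)) = ¬N = N
In Łukasiewicz three-valued logic Ł3: p → p = N → N = True  [min(1, 1−½+½)]
¬(p → p) = ¬True = False
p ∧ ¬(p → p) = N ∧ False = False
¬(p ∧ ¬(p → p)) = ¬False = True
They differ because K3 and Łukasiewicz three-valued logic Ł3 treat N differently under implication.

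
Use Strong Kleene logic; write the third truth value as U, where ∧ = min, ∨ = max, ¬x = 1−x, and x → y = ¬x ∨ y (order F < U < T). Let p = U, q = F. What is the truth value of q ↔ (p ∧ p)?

p ∧ p = U ∧ U = U
q ↔ (p ∧ p) = F ↔ U = U

U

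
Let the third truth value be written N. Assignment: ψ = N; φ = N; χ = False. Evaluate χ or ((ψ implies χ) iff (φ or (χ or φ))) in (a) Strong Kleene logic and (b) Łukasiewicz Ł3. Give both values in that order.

N; True

In Strong Kleene logic: ψ implies χ = N implies False = N  [not N or False]
χ or φ = False or N = N
φ or (χ or φ) = N or N = N
(ψ implies χ) iff (φ or (χ or φ)) = N iff N = N
χ or ((ψ implies χ) iff (φ or (χ or φ))) = False or N = N
In Łukasiewicz Ł3: ψ implies χ = N implies False = N  [min(1, 1−½+0)]
χ or φ = False or N = N
φ or (χ or φ) = N or N = N
(ψ implies χ) iff (φ or (χ or φ)) = N iff N = True
χ or ((ψ implies χ) iff (φ or (χ or φ))) = False or True = True
They differ because Strong Kleene logic and Łukasiewicz Ł3 treat N differently under implication.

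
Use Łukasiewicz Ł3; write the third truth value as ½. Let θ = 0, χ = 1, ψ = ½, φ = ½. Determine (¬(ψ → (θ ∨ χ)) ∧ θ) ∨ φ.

½

θ ∨ χ = 0 ∨ 1 = 1
ψ → (θ ∨ χ) = ½ → 1 = 1  [min(1, 1−½+1)]
¬(ψ → (θ ∨ χ)) = ¬1 = 0
¬(ψ → (θ ∨ χ)) ∧ θ = 0 ∧ 0 = 0
(¬(ψ → (θ ∨ χ)) ∧ θ) ∨ φ = 0 ∨ ½ = ½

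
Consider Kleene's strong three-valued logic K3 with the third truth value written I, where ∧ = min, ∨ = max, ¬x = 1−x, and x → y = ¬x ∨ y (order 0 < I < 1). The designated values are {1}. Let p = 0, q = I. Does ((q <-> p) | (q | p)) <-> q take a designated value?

q <-> p = I <-> 0 = I
q | p = I | 0 = I
(q <-> p) | (q | p) = I | I = I
((q <-> p) | (q | p)) <-> q = I <-> I = I
I ∉ {1}.

No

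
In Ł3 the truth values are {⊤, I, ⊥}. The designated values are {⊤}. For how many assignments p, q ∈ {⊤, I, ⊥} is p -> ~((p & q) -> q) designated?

3

Designated under: (p=⊥, q=⊤); (p=⊥, q=I); (p=⊥, q=⊥).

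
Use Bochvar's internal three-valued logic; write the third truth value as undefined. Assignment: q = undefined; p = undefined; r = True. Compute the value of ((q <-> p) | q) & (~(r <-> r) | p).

undefined

q <-> p = undefined <-> undefined = undefined
(q <-> p) | q = undefined | undefined = undefined
r <-> r = True <-> True = True
~(r <-> r) = ~True = False
~(r <-> r) | p = False | undefined = undefined
((q <-> p) | q) & (~(r <-> r) | p) = undefined & undefined = undefined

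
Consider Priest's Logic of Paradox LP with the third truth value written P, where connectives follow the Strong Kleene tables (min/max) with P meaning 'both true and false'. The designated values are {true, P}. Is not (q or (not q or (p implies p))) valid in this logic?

No

Countermodel: q=true, p=true gives false, which is not designated.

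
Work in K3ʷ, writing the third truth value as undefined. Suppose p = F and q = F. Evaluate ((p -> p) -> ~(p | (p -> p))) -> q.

p -> p = F -> F = T
p -> p = F -> F = T
p | (p -> p) = F | T = T
~(p | (p -> p)) = ~T = F
(p -> p) -> ~(p | (p -> p)) = T -> F = F
((p -> p) -> ~(p | (p -> p))) -> q = F -> F = T

T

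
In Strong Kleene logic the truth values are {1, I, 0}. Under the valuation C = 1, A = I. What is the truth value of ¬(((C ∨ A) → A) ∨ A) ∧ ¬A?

C ∨ A = 1 ∨ I = 1
(C ∨ A) → A = 1 → I = I
((C ∨ A) → A) ∨ A = I ∨ I = I
¬(((C ∨ A) → A) ∨ A) = ¬I = I
¬A = ¬I = I
¬(((C ∨ A) → A) ∨ A) ∧ ¬A = I ∧ I = I

I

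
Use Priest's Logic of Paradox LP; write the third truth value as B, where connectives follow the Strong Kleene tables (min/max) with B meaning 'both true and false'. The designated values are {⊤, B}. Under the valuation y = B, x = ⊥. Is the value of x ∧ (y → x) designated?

No

y → x = B → ⊥ = B
x ∧ (y → x) = ⊥ ∧ B = ⊥
⊥ ∉ {⊤, B}.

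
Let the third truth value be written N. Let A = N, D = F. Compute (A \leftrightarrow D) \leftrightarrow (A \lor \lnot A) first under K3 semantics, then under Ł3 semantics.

N; T

In K3: A \leftrightarrow D = N \leftrightarrow F = N
\lnot A = \lnot N = N
A \lor \lnot A = N \lor N = N
(A \leftrightarrow D) \leftrightarrow (A \lor \lnot A) = N \leftrightarrow N = N
In Ł3: A \leftrightarrow D = N \leftrightarrow F = N
\lnot A = \lnot N = N
A \lor \lnot A = N \lor N = N
(A \leftrightarrow D) \leftrightarrow (A \lor \lnot A) = N \leftrightarrow N = T
They differ because K3 and Ł3 treat N differently under implication.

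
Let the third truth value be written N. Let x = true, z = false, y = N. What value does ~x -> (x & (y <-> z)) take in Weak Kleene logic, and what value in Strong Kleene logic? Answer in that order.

In Weak Kleene logic: ~x = ~true = false
y <-> z = N <-> false = N
x & (y <-> z) = true & N = N
~x -> (x & (y <-> z)) = false -> N = N  [any arg is the third value ⇒ result is the third value]
In Strong Kleene logic: ~x = ~true = false
y <-> z = N <-> false = N
x & (y <-> z) = true & N = N
~x -> (x & (y <-> z)) = false -> N = true  [~false | N]
They differ because Weak Kleene logic and Strong Kleene logic treat N differently under the binary connectives.

N; true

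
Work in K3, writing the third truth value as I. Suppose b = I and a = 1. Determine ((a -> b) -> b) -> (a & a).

1

a -> b = 1 -> I = I  [~1 | I]
(a -> b) -> b = I -> I = I
a & a = 1 & 1 = 1
((a -> b) -> b) -> (a & a) = I -> 1 = 1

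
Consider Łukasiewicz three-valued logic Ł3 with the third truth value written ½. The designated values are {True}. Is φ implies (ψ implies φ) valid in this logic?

Every assignment of φ, ψ over {True, ½, False} gives a value in {True}.
In particular, with φ=½, ψ=½: φ implies (ψ implies φ) = True.

Yes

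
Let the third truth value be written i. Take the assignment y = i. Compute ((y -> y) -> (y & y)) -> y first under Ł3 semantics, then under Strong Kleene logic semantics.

In Ł3: y -> y = i -> i = T  [min(1, 1−½+½)]
y & y = i & i = i
(y -> y) -> (y & y) = T -> i = i
((y -> y) -> (y & y)) -> y = i -> i = T
In Strong Kleene logic: y -> y = i -> i = i
y & y = i & i = i
(y -> y) -> (y & y) = i -> i = i
((y -> y) -> (y & y)) -> y = i -> i = i
They differ because Ł3 and Strong Kleene logic treat i differently under implication.

T; i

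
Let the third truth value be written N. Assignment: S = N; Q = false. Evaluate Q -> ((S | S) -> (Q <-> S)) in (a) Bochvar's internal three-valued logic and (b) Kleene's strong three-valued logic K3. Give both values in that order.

In Bochvar's internal three-valued logic: S | S = N | N = N
Q <-> S = false <-> N = N
(S | S) -> (Q <-> S) = N -> N = N  [any arg is the third value ⇒ result is the third value]
Q -> ((S | S) -> (Q <-> S)) = false -> N = N
In Kleene's strong three-valued logic K3: S | S = N | N = N
Q <-> S = false <-> N = N
(S | S) -> (Q <-> S) = N -> N = N  [~N | N]
Q -> ((S | S) -> (Q <-> S)) = false -> N = true
They differ because Bochvar's internal three-valued logic and Kleene's strong three-valued logic K3 treat N differently under the binary connectives.

N; true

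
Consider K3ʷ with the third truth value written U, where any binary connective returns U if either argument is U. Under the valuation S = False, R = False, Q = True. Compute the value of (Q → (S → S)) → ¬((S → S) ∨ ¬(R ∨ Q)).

False

S → S = False → False = True
Q → (S → S) = True → True = True
S → S = False → False = True
R ∨ Q = False ∨ True = True
¬(R ∨ Q) = ¬True = False
(S → S) ∨ ¬(R ∨ Q) = True ∨ False = True
¬((S → S) ∨ ¬(R ∨ Q)) = ¬True = False
(Q → (S → S)) → ¬((S → S) ∨ ¬(R ∨ Q)) = True → False = False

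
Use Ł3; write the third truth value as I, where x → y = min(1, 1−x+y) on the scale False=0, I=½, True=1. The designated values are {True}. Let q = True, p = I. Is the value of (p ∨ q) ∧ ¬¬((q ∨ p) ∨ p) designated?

p ∨ q = I ∨ True = True
q ∨ p = True ∨ I = True
(q ∨ p) ∨ p = True ∨ I = True
¬((q ∨ p) ∨ p) = ¬True = False
¬¬((q ∨ p) ∨ p) = ¬False = True
(p ∨ q) ∧ ¬¬((q ∨ p) ∨ p) = True ∧ True = True
True ∈ {True}.

Yes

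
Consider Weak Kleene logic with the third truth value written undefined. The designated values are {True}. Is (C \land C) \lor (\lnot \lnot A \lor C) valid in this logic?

No

Countermodel: C=True, A=undefined gives undefined, which is not designated.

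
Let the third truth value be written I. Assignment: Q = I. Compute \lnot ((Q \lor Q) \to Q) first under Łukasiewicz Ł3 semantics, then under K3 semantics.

In Łukasiewicz Ł3: Q \lor Q = I \lor I = I
(Q \lor Q) \to Q = I \to I = True
\lnot ((Q \lor Q) \to Q) = \lnot True = False
In K3: Q \lor Q = I \lor I = I
(Q \lor Q) \to Q = I \to I = I  [\lnot I \lor I]
\lnot ((Q \lor Q) \to Q) = \lnot I = I
They differ because Łukasiewicz Ł3 and K3 treat I differently under implication.

False; I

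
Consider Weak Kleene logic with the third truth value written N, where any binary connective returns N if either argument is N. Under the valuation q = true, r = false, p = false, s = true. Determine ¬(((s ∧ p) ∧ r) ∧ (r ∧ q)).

s ∧ p = true ∧ false = false
(s ∧ p) ∧ r = false ∧ false = false
r ∧ q = false ∧ true = false
((s ∧ p) ∧ r) ∧ (r ∧ q) = false ∧ false = false
¬(((s ∧ p) ∧ r) ∧ (r ∧ q)) = ¬false = true

true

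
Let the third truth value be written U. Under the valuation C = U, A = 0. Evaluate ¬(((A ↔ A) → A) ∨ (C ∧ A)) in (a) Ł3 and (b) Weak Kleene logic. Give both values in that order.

1; U

In Ł3: A ↔ A = 0 ↔ 0 = 1
(A ↔ A) → A = 1 → 0 = 0
C ∧ A = U ∧ 0 = 0
((A ↔ A) → A) ∨ (C ∧ A) = 0 ∨ 0 = 0
¬(((A ↔ A) → A) ∨ (C ∧ A)) = ¬0 = 1
In Weak Kleene logic: A ↔ A = 0 ↔ 0 = 1
(A ↔ A) → A = 1 → 0 = 0
C ∧ A = U ∧ 0 = U
((A ↔ A) → A) ∨ (C ∧ A) = 0 ∨ U = U
¬(((A ↔ A) → A) ∨ (C ∧ A)) = ¬U = U
They differ because Ł3 and Weak Kleene logic treat U differently under the binary connectives.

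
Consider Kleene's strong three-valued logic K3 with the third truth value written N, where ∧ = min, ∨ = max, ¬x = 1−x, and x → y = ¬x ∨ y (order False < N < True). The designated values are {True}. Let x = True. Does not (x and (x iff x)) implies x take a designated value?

x iff x = True iff True = True
x and (x iff x) = True and True = True
not (x and (x iff x)) = not True = False
not (x and (x iff x)) implies x = False implies True = True
True ∈ {True}.

Yes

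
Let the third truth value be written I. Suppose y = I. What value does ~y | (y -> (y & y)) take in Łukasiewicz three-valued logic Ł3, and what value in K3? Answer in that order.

In Łukasiewicz three-valued logic Ł3: ~y = ~I = I
y & y = I & I = I
y -> (y & y) = I -> I = True  [min(1, 1−½+½)]
~y | (y -> (y & y)) = I | True = True
In K3: ~y = ~I = I
y & y = I & I = I
y -> (y & y) = I -> I = I  [~I | I]
~y | (y -> (y & y)) = I | I = I
They differ because Łukasiewicz three-valued logic Ł3 and K3 treat I differently under implication.

True; I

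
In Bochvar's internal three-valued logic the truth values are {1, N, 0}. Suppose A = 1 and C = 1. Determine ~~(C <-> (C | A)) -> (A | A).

1

C | A = 1 | 1 = 1
C <-> (C | A) = 1 <-> 1 = 1
~(C <-> (C | A)) = ~1 = 0
~~(C <-> (C | A)) = ~0 = 1
A | A = 1 | 1 = 1
~~(C <-> (C | A)) -> (A | A) = 1 -> 1 = 1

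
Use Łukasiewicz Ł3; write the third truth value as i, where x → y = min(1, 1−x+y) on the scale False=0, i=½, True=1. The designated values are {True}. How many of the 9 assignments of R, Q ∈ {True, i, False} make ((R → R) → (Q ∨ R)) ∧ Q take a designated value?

Designated under: (R=True, Q=True); (R=i, Q=True); (R=False, Q=True).

3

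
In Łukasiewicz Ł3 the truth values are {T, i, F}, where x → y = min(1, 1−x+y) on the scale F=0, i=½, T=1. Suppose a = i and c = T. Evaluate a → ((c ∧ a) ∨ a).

T

c ∧ a = T ∧ i = i
(c ∧ a) ∨ a = i ∨ i = i
a → ((c ∧ a) ∨ a) = i → i = T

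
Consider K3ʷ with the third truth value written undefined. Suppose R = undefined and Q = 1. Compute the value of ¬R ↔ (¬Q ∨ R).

undefined

¬R = ¬undefined = undefined
¬Q = ¬1 = 0
¬Q ∨ R = 0 ∨ undefined = undefined
¬R ↔ (¬Q ∨ R) = undefined ↔ undefined = undefined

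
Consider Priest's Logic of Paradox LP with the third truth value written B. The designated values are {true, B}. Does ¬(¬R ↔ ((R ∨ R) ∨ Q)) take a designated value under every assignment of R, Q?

Countermodel: R=false, Q=true gives false, which is not designated.

No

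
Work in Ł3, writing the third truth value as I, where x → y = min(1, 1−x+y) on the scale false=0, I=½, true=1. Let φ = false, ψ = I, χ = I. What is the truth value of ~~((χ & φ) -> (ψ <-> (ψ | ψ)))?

true

χ & φ = I & false = false
ψ | ψ = I | I = I
ψ <-> (ψ | ψ) = I <-> I = true
(χ & φ) -> (ψ <-> (ψ | ψ)) = false -> true = true
~((χ & φ) -> (ψ <-> (ψ | ψ))) = ~true = false
~~((χ & φ) -> (ψ <-> (ψ | ψ))) = ~false = true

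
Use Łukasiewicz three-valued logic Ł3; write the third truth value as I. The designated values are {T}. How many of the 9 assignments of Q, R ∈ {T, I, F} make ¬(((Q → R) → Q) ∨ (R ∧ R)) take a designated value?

Designated under: (Q=F, R=F).

1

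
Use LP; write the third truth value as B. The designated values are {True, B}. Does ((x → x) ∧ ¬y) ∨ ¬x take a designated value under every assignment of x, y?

No

Countermodel: x=True, y=True gives False, which is not designated.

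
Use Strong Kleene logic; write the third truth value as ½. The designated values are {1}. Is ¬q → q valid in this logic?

No

Countermodel: q=½ gives ½, which is not designated.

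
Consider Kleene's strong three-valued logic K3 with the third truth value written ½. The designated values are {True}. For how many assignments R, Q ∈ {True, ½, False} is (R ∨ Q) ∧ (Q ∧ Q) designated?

Designated under: (R=True, Q=True); (R=½, Q=True); (R=False, Q=True).

3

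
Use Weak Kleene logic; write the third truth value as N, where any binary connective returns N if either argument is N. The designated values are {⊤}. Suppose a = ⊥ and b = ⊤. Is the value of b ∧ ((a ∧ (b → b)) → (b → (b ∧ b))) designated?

Yes

b → b = ⊤ → ⊤ = ⊤
a ∧ (b → b) = ⊥ ∧ ⊤ = ⊥
b ∧ b = ⊤ ∧ ⊤ = ⊤
b → (b ∧ b) = ⊤ → ⊤ = ⊤
(a ∧ (b → b)) → (b → (b ∧ b)) = ⊥ → ⊤ = ⊤
b ∧ ((a ∧ (b → b)) → (b → (b ∧ b))) = ⊤ ∧ ⊤ = ⊤
⊤ ∈ {⊤}.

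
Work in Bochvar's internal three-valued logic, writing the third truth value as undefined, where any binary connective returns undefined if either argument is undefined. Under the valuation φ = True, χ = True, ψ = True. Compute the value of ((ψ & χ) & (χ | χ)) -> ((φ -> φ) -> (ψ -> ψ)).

True

ψ & χ = True & True = True
χ | χ = True | True = True
(ψ & χ) & (χ | χ) = True & True = True
φ -> φ = True -> True = True
ψ -> ψ = True -> True = True
(φ -> φ) -> (ψ -> ψ) = True -> True = True
((ψ & χ) & (χ | χ)) -> ((φ -> φ) -> (ψ -> ψ)) = True -> True = True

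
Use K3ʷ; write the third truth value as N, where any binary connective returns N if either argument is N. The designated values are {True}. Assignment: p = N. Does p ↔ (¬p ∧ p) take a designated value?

No

¬p = ¬N = N
¬p ∧ p = N ∧ N = N
p ↔ (¬p ∧ p) = N ↔ N = N
N ∉ {True}.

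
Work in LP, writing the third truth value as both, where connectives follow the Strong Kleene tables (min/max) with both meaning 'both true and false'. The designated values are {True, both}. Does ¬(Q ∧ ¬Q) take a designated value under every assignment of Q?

Every assignment of Q over {True, both, False} gives a value in {True, both}.
In particular, with Q=both: ¬(Q ∧ ¬Q) = both.

Yes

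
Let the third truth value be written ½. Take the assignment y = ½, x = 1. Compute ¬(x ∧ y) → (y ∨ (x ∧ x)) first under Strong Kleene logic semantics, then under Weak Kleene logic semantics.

1; ½

In Strong Kleene logic: x ∧ y = 1 ∧ ½ = ½
¬(x ∧ y) = ¬½ = ½
x ∧ x = 1 ∧ 1 = 1
y ∨ (x ∧ x) = ½ ∨ 1 = 1
¬(x ∧ y) → (y ∨ (x ∧ x)) = ½ → 1 = 1  [¬½ ∨ 1]
In Weak Kleene logic: x ∧ y = 1 ∧ ½ = ½
¬(x ∧ y) = ¬½ = ½
x ∧ x = 1 ∧ 1 = 1
y ∨ (x ∧ x) = ½ ∨ 1 = ½
¬(x ∧ y) → (y ∨ (x ∧ x)) = ½ → ½ = ½  [any arg is the third value ⇒ result is the third value]
They differ because Strong Kleene logic and Weak Kleene logic treat ½ differently under the binary connectives.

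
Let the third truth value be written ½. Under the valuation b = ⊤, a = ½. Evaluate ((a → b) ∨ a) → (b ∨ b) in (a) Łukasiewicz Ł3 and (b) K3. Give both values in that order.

In Łukasiewicz Ł3: a → b = ½ → ⊤ = ⊤  [min(1, 1−½+1)]
(a → b) ∨ a = ⊤ ∨ ½ = ⊤
b ∨ b = ⊤ ∨ ⊤ = ⊤
((a → b) ∨ a) → (b ∨ b) = ⊤ → ⊤ = ⊤
In K3: a → b = ½ → ⊤ = ⊤  [¬½ ∨ ⊤]
(a → b) ∨ a = ⊤ ∨ ½ = ⊤
b ∨ b = ⊤ ∨ ⊤ = ⊤
((a → b) ∨ a) → (b ∨ b) = ⊤ → ⊤ = ⊤

⊤; ⊤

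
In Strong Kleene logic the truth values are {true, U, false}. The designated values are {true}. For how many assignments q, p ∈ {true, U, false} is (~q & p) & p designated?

1

Designated under: (q=false, p=true).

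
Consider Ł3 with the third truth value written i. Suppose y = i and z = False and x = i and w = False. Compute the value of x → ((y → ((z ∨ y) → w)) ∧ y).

True

z ∨ y = False ∨ i = i
(z ∨ y) → w = i → False = i
y → ((z ∨ y) → w) = i → i = True
(y → ((z ∨ y) → w)) ∧ y = True ∧ i = i
x → ((y → ((z ∨ y) → w)) ∧ y) = i → i = True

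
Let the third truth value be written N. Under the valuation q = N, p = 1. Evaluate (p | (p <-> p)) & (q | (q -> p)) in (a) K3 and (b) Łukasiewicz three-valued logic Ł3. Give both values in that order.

In K3: p <-> p = 1 <-> 1 = 1
p | (p <-> p) = 1 | 1 = 1
q -> p = N -> 1 = 1  [~N | 1]
q | (q -> p) = N | 1 = 1
(p | (p <-> p)) & (q | (q -> p)) = 1 & 1 = 1
In Łukasiewicz three-valued logic Ł3: p <-> p = 1 <-> 1 = 1
p | (p <-> p) = 1 | 1 = 1
q -> p = N -> 1 = 1  [min(1, 1−½+1)]
q | (q -> p) = N | 1 = 1
(p | (p <-> p)) & (q | (q -> p)) = 1 & 1 = 1

1; 1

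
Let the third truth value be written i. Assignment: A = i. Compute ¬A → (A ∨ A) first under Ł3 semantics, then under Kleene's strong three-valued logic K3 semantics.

⊤; i

In Ł3: ¬A = ¬i = i
A ∨ A = i ∨ i = i
¬A → (A ∨ A) = i → i = ⊤  [min(1, 1−½+½)]
In Kleene's strong three-valued logic K3: ¬A = ¬i = i
A ∨ A = i ∨ i = i
¬A → (A ∨ A) = i → i = i
They differ because Ł3 and Kleene's strong three-valued logic K3 treat i differently under implication.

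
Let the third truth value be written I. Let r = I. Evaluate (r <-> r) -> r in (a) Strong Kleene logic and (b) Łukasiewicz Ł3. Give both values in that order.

I; I

In Strong Kleene logic: r <-> r = I <-> I = I
(r <-> r) -> r = I -> I = I
In Łukasiewicz Ł3: r <-> r = I <-> I = T  [1 − |½−½|]
(r <-> r) -> r = T -> I = I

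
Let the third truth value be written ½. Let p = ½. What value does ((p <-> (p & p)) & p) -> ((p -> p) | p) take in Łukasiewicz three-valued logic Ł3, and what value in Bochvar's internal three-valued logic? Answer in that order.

In Łukasiewicz three-valued logic Ł3: p & p = ½ & ½ = ½
p <-> (p & p) = ½ <-> ½ = true  [1 − |½−½|]
(p <-> (p & p)) & p = true & ½ = ½
p -> p = ½ -> ½ = true
(p -> p) | p = true | ½ = true
((p <-> (p & p)) & p) -> ((p -> p) | p) = ½ -> true = true
In Bochvar's internal three-valued logic: p & p = ½ & ½ = ½
p <-> (p & p) = ½ <-> ½ = ½
(p <-> (p & p)) & p = ½ & ½ = ½
p -> p = ½ -> ½ = ½
(p -> p) | p = ½ | ½ = ½
((p <-> (p & p)) & p) -> ((p -> p) | p) = ½ -> ½ = ½
They differ because Łukasiewicz three-valued logic Ł3 and Bochvar's internal three-valued logic treat ½ differently under the binary connectives.

true; ½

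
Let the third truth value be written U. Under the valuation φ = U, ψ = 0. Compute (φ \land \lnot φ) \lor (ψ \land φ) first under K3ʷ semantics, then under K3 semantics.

In K3ʷ: \lnot φ = \lnot U = U
φ \land \lnot φ = U \land U = U
ψ \land φ = 0 \land U = U
(φ \land \lnot φ) \lor (ψ \land φ) = U \lor U = U
In K3: \lnot φ = \lnot U = U
φ \land \lnot φ = U \land U = U
ψ \land φ = 0 \land U = 0
(φ \land \lnot φ) \lor (ψ \land φ) = U \lor 0 = U

U; U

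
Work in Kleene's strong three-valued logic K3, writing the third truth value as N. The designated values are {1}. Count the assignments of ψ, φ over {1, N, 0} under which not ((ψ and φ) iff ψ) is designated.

1

Designated under: (ψ=1, φ=0).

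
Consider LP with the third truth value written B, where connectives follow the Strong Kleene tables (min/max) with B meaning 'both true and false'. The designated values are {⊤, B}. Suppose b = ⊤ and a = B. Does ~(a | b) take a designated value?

No

a | b = B | ⊤ = ⊤
~(a | b) = ~⊤ = ⊥
⊥ ∉ {⊤, B}.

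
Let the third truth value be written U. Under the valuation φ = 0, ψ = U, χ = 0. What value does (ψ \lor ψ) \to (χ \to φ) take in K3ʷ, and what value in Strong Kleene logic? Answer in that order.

In K3ʷ: ψ \lor ψ = U \lor U = U
χ \to φ = 0 \to 0 = 1
(ψ \lor ψ) \to (χ \to φ) = U \to 1 = U
In Strong Kleene logic: ψ \lor ψ = U \lor U = U
χ \to φ = 0 \to 0 = 1
(ψ \lor ψ) \to (χ \to φ) = U \to 1 = 1  [\lnot U \lor 1]
They differ because K3ʷ and Strong Kleene logic treat U differently under the binary connectives.

U; 1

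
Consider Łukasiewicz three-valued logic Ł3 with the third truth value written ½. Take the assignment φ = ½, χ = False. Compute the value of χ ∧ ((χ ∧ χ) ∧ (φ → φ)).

False

χ ∧ χ = False ∧ False = False
φ → φ = ½ → ½ = True  [min(1, 1−½+½)]
(χ ∧ χ) ∧ (φ → φ) = False ∧ True = False
χ ∧ ((χ ∧ χ) ∧ (φ → φ)) = False ∧ False = False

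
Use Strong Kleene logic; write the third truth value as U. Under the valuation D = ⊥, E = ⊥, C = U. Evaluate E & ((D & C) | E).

D & C = ⊥ & U = ⊥
(D & C) | E = ⊥ | ⊥ = ⊥
E & ((D & C) | E) = ⊥ & ⊥ = ⊥

⊥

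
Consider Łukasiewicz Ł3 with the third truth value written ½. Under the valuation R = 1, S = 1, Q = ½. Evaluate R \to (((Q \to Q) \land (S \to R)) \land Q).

Q \to Q = ½ \to ½ = 1  [min(1, 1−½+½)]
S \to R = 1 \to 1 = 1
(Q \to Q) \land (S \to R) = 1 \land 1 = 1
((Q \to Q) \land (S \to R)) \land Q = 1 \land ½ = ½
R \to (((Q \to Q) \land (S \to R)) \land Q) = 1 \to ½ = ½

½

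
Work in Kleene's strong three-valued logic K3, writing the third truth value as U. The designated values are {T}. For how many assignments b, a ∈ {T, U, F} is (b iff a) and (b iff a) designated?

2

Designated under: (b=T, a=T); (b=F, a=F).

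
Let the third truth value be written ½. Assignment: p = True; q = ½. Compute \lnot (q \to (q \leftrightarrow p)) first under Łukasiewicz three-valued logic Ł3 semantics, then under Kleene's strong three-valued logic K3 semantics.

False; ½

In Łukasiewicz three-valued logic Ł3: q \leftrightarrow p = ½ \leftrightarrow True = ½  [1 − |½−1|]
q \to (q \leftrightarrow p) = ½ \to ½ = True
\lnot (q \to (q \leftrightarrow p)) = \lnot True = False
In Kleene's strong three-valued logic K3: q \leftrightarrow p = ½ \leftrightarrow True = ½
q \to (q \leftrightarrow p) = ½ \to ½ = ½
\lnot (q \to (q \leftrightarrow p)) = \lnot ½ = ½
They differ because Łukasiewicz three-valued logic Ł3 and Kleene's strong three-valued logic K3 treat ½ differently under implication.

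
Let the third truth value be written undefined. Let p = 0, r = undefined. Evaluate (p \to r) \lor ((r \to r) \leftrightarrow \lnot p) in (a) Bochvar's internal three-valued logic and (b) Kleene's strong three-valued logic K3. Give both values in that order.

undefined; 1

In Bochvar's internal three-valued logic: p \to r = 0 \to undefined = undefined  [any arg is the third value ⇒ result is the third value]
r \to r = undefined \to undefined = undefined
\lnot p = \lnot 0 = 1
(r \to r) \leftrightarrow \lnot p = undefined \leftrightarrow 1 = undefined
(p \to r) \lor ((r \to r) \leftrightarrow \lnot p) = undefined \lor undefined = undefined
In Kleene's strong three-valued logic K3: p \to r = 0 \to undefined = 1  [\lnot 0 \lor undefined]
r \to r = undefined \to undefined = undefined
\lnot p = \lnot 0 = 1
(r \to r) \leftrightarrow \lnot p = undefined \leftrightarrow 1 = undefined
(p \to r) \lor ((r \to r) \leftrightarrow \lnot p) = 1 \lor undefined = 1
They differ because Bochvar's internal three-valued logic and Kleene's strong three-valued logic K3 treat undefined differently under the binary connectives.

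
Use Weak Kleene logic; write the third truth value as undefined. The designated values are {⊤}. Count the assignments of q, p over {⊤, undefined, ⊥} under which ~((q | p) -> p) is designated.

1

Designated under: (q=⊤, p=⊥).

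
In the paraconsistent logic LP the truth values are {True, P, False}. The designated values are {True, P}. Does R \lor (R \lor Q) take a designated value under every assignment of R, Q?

No

Countermodel: R=False, Q=False gives False, which is not designated.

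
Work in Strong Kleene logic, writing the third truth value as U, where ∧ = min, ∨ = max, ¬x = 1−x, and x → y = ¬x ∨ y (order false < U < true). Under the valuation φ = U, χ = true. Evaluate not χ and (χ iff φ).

false

not χ = not true = false
χ iff φ = true iff U = U
not χ and (χ iff φ) = false and U = false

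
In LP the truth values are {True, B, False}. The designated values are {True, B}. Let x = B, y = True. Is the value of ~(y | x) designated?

No

y | x = True | B = True
~(y | x) = ~True = False
False ∉ {True, B}.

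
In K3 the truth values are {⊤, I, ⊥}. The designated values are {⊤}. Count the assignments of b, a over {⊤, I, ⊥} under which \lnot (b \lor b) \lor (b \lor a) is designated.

7

Of the 9 assignments, 7 give a value in {⊤}.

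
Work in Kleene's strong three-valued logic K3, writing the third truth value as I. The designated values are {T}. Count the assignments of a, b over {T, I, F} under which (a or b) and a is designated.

3

Designated under: (a=T, b=T); (a=T, b=I); (a=T, b=F).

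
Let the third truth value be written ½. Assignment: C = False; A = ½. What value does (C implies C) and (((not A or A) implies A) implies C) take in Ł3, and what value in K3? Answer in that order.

False; ½

In Ł3: C implies C = False implies False = True
not A = not ½ = ½
not A or A = ½ or ½ = ½
(not A or A) implies A = ½ implies ½ = True  [min(1, 1−½+½)]
((not A or A) implies A) implies C = True implies False = False
(C implies C) and (((not A or A) implies A) implies C) = True and False = False
In K3: C implies C = False implies False = True
not A = not ½ = ½
not A or A = ½ or ½ = ½
(not A or A) implies A = ½ implies ½ = ½  [not ½ or ½]
((not A or A) implies A) implies C = ½ implies False = ½
(C implies C) and (((not A or A) implies A) implies C) = True and ½ = ½
They differ because Ł3 and K3 treat ½ differently under implication.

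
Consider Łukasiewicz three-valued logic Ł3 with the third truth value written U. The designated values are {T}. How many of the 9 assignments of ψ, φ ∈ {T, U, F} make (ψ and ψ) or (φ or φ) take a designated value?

Of the 9 assignments, 5 give a value in {T}.

5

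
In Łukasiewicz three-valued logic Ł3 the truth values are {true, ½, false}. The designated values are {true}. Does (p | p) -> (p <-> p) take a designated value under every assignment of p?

Every assignment of p over {true, ½, false} gives a value in {true}.
In particular, with p=½: (p | p) -> (p <-> p) = true.

Yes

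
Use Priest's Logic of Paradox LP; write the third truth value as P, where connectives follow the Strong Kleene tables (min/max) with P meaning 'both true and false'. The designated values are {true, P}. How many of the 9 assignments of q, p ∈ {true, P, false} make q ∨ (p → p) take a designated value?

Of the 9 assignments, 9 give a value in {true, P}.

9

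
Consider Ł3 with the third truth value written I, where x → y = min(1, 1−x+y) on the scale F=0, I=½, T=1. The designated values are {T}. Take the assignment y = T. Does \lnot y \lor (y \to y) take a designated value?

\lnot y = \lnot T = F
y \to y = T \to T = T
\lnot y \lor (y \to y) = F \lor T = T
T ∈ {T}.

Yes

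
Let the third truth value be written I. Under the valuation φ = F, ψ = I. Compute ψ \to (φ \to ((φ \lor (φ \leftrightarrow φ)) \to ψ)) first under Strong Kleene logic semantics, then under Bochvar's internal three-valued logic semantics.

In Strong Kleene logic: φ \leftrightarrow φ = F \leftrightarrow F = T
φ \lor (φ \leftrightarrow φ) = F \lor T = T
(φ \lor (φ \leftrightarrow φ)) \to ψ = T \to I = I  [\lnot T \lor I]
φ \to ((φ \lor (φ \leftrightarrow φ)) \to ψ) = F \to I = T
ψ \to (φ \to ((φ \lor (φ \leftrightarrow φ)) \to ψ)) = I \to T = T
In Bochvar's internal three-valued logic: φ \leftrightarrow φ = F \leftrightarrow F = T
φ \lor (φ \leftrightarrow φ) = F \lor T = T
(φ \lor (φ \leftrightarrow φ)) \to ψ = T \to I = I
φ \to ((φ \lor (φ \leftrightarrow φ)) \to ψ) = F \to I = I
ψ \to (φ \to ((φ \lor (φ \leftrightarrow φ)) \to ψ)) = I \to I = I
They differ because Strong Kleene logic and Bochvar's internal three-valued logic treat I differently under the binary connectives.

T; I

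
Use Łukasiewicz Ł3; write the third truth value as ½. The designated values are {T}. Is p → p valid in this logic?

Every assignment of p over {T, ½, F} gives a value in {T}.
In particular, with p=½: p → p = T.

Yes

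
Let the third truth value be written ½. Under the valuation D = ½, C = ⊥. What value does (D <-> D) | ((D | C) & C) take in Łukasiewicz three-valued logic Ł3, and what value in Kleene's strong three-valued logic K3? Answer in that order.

⊤; ½

In Łukasiewicz three-valued logic Ł3: D <-> D = ½ <-> ½ = ⊤  [1 − |½−½|]
D | C = ½ | ⊥ = ½
(D | C) & C = ½ & ⊥ = ⊥
(D <-> D) | ((D | C) & C) = ⊤ | ⊥ = ⊤
In Kleene's strong three-valued logic K3: D <-> D = ½ <-> ½ = ½
D | C = ½ | ⊥ = ½
(D | C) & C = ½ & ⊥ = ⊥
(D <-> D) | ((D | C) & C) = ½ | ⊥ = ½
They differ because Łukasiewicz three-valued logic Ł3 and Kleene's strong three-valued logic K3 treat ½ differently under implication.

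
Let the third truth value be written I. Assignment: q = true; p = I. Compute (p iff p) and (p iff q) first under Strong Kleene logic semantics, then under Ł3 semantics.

I; I

In Strong Kleene logic: p iff p = I iff I = I
p iff q = I iff true = I
(p iff p) and (p iff q) = I and I = I
In Ł3: p iff p = I iff I = true  [1 − |½−½|]
p iff q = I iff true = I
(p iff p) and (p iff q) = true and I = I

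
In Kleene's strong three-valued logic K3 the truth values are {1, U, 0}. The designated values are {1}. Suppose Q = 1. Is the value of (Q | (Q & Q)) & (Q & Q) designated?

Yes

Q & Q = 1 & 1 = 1
Q | (Q & Q) = 1 | 1 = 1
Q & Q = 1 & 1 = 1
(Q | (Q & Q)) & (Q & Q) = 1 & 1 = 1
1 ∈ {1}.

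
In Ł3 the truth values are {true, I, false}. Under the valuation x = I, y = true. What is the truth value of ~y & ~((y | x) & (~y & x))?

~y = ~true = false
y | x = true | I = true
~y = ~true = false
~y & x = false & I = false
(y | x) & (~y & x) = true & false = false
~((y | x) & (~y & x)) = ~false = true
~y & ~((y | x) & (~y & x)) = false & true = false

false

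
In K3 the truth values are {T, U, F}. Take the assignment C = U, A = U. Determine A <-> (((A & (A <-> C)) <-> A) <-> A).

A <-> C = U <-> U = U
A & (A <-> C) = U & U = U
(A & (A <-> C)) <-> A = U <-> U = U
((A & (A <-> C)) <-> A) <-> A = U <-> U = U
A <-> (((A & (A <-> C)) <-> A) <-> A) = U <-> U = U

U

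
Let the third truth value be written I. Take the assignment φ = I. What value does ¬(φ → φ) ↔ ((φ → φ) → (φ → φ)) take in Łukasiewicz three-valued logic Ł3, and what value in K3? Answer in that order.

0; I

In Łukasiewicz three-valued logic Ł3: φ → φ = I → I = 1  [min(1, 1−½+½)]
¬(φ → φ) = ¬1 = 0
φ → φ = I → I = 1
φ → φ = I → I = 1
(φ → φ) → (φ → φ) = 1 → 1 = 1
¬(φ → φ) ↔ ((φ → φ) → (φ → φ)) = 0 ↔ 1 = 0
In K3: φ → φ = I → I = I
¬(φ → φ) = ¬I = I
φ → φ = I → I = I
φ → φ = I → I = I
(φ → φ) → (φ → φ) = I → I = I
¬(φ → φ) ↔ ((φ → φ) → (φ → φ)) = I ↔ I = I
They differ because Łukasiewicz three-valued logic Ł3 and K3 treat I differently under implication.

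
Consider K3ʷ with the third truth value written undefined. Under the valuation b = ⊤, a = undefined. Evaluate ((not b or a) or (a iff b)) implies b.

not b = not ⊤ = ⊥
not b or a = ⊥ or undefined = undefined
a iff b = undefined iff ⊤ = undefined
(not b or a) or (a iff b) = undefined or undefined = undefined
((not b or a) or (a iff b)) implies b = undefined implies ⊤ = undefined  [any arg is the third value ⇒ result is the third value]

undefined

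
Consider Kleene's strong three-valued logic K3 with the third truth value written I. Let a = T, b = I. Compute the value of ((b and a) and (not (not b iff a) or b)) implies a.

b and a = I and T = I
not b = not I = I
not b iff a = I iff T = I
not (not b iff a) = not I = I
not (not b iff a) or b = I or I = I
(b and a) and (not (not b iff a) or b) = I and I = I
((b and a) and (not (not b iff a) or b)) implies a = I implies T = T  [not I or T]

T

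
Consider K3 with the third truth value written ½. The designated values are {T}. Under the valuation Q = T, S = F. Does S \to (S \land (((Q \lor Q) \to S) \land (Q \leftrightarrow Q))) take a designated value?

Yes

Q \lor Q = T \lor T = T
(Q \lor Q) \to S = T \to F = F
Q \leftrightarrow Q = T \leftrightarrow T = T
((Q \lor Q) \to S) \land (Q \leftrightarrow Q) = F \land T = F
S \land (((Q \lor Q) \to S) \land (Q \leftrightarrow Q)) = F \land F = F
S \to (S \land (((Q \lor Q) \to S) \land (Q \leftrightarrow Q))) = F \to F = T
T ∈ {T}.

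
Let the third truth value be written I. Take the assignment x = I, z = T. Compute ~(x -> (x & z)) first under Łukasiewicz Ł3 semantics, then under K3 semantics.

F; I

In Łukasiewicz Ł3: x & z = I & T = I
x -> (x & z) = I -> I = T  [min(1, 1−½+½)]
~(x -> (x & z)) = ~T = F
In K3: x & z = I & T = I
x -> (x & z) = I -> I = I  [~I | I]
~(x -> (x & z)) = ~I = I
They differ because Łukasiewicz Ł3 and K3 treat I differently under implication.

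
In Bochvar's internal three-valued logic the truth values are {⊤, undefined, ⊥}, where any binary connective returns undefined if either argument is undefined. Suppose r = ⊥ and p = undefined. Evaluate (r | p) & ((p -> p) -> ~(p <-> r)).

r | p = ⊥ | undefined = undefined
p -> p = undefined -> undefined = undefined  [any arg is the third value ⇒ result is the third value]
p <-> r = undefined <-> ⊥ = undefined
~(p <-> r) = ~undefined = undefined
(p -> p) -> ~(p <-> r) = undefined -> undefined = undefined
(r | p) & ((p -> p) -> ~(p <-> r)) = undefined & undefined = undefined

undefined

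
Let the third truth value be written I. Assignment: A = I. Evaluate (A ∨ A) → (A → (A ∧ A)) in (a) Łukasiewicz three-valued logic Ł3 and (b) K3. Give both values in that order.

In Łukasiewicz three-valued logic Ł3: A ∨ A = I ∨ I = I
A ∧ A = I ∧ I = I
A → (A ∧ A) = I → I = true  [min(1, 1−½+½)]
(A ∨ A) → (A → (A ∧ A)) = I → true = true
In K3: A ∨ A = I ∨ I = I
A ∧ A = I ∧ I = I
A → (A ∧ A) = I → I = I
(A ∨ A) → (A → (A ∧ A)) = I → I = I
They differ because Łukasiewicz three-valued logic Ł3 and K3 treat I differently under implication.

true; I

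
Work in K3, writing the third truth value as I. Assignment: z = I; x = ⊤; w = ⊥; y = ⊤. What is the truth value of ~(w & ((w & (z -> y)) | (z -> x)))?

⊤

z -> y = I -> ⊤ = ⊤
w & (z -> y) = ⊥ & ⊤ = ⊥
z -> x = I -> ⊤ = ⊤
(w & (z -> y)) | (z -> x) = ⊥ | ⊤ = ⊤
w & ((w & (z -> y)) | (z -> x)) = ⊥ & ⊤ = ⊥
~(w & ((w & (z -> y)) | (z -> x))) = ~⊥ = ⊤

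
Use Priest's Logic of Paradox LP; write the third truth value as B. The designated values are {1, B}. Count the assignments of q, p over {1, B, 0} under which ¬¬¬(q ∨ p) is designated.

4

Designated under: (q=B, p=B); (q=B, p=0); (q=0, p=B); (q=0, p=0).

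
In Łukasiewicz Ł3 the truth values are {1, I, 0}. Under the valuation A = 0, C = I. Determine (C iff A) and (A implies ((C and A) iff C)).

C iff A = I iff 0 = I  [1 − |½−0|]
C and A = I and 0 = 0
(C and A) iff C = 0 iff I = I
A implies ((C and A) iff C) = 0 implies I = 1
(C iff A) and (A implies ((C and A) iff C)) = I and 1 = I

I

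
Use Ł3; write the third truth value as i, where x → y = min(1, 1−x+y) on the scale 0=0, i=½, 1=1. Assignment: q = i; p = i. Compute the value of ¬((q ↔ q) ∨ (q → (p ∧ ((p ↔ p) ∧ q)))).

0

q ↔ q = i ↔ i = 1  [1 − |½−½|]
p ↔ p = i ↔ i = 1
(p ↔ p) ∧ q = 1 ∧ i = i
p ∧ ((p ↔ p) ∧ q) = i ∧ i = i
q → (p ∧ ((p ↔ p) ∧ q)) = i → i = 1
(q ↔ q) ∨ (q → (p ∧ ((p ↔ p) ∧ q))) = 1 ∨ 1 = 1
¬((q ↔ q) ∨ (q → (p ∧ ((p ↔ p) ∧ q)))) = ¬1 = 0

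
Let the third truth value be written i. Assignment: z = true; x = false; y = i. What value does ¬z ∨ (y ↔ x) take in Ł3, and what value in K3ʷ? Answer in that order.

i; i

In Ł3: ¬z = ¬true = false
y ↔ x = i ↔ false = i  [1 − |½−0|]
¬z ∨ (y ↔ x) = false ∨ i = i
In K3ʷ: ¬z = ¬true = false
y ↔ x = i ↔ false = i
¬z ∨ (y ↔ x) = false ∨ i = i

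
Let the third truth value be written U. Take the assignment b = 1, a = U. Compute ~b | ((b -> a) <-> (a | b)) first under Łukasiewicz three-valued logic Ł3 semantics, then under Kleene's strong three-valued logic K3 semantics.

In Łukasiewicz three-valued logic Ł3: ~b = ~1 = 0
b -> a = 1 -> U = U
a | b = U | 1 = 1
(b -> a) <-> (a | b) = U <-> 1 = U
~b | ((b -> a) <-> (a | b)) = 0 | U = U
In Kleene's strong three-valued logic K3: ~b = ~1 = 0
b -> a = 1 -> U = U  [~1 | U]
a | b = U | 1 = 1
(b -> a) <-> (a | b) = U <-> 1 = U
~b | ((b -> a) <-> (a | b)) = 0 | U = U

U; U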